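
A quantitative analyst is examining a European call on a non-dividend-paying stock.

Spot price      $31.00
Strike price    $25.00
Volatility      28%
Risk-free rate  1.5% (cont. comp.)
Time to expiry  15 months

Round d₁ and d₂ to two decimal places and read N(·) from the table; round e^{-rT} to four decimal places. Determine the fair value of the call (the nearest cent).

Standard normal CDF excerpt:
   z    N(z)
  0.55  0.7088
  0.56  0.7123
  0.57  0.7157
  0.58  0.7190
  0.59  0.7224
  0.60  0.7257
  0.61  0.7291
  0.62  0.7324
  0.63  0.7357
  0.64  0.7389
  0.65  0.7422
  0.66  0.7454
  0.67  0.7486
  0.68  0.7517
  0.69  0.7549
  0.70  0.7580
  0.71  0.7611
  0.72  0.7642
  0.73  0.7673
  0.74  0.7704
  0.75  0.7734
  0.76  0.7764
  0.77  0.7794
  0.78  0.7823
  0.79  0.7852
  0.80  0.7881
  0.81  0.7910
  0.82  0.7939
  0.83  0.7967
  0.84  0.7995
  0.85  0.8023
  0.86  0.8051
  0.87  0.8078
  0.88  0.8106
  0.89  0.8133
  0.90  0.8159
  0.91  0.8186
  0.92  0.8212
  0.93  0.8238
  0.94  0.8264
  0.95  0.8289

$7.57

σ√T = 0.28 × 1.1180 = 0.3130
ln(S/K) + (r + σ²/2)T = ln(31/25) + (0.015 + 0.28²/2)·1.25 = 0.2151 + 0.0678 = 0.2829
d₁ = 0.2829 / 0.3130 = 0.9036 ⇒ 0.90
d₂ = d₁ − σ√T = 0.9036 − 0.3130 = 0.5905 ⇒ 0.59
e^(−rT) = e^(−0.015·1.25) = 0.9814
N(d₁) = N(0.90) = 0.8159;  N(d₂) = N(0.59) = 0.7224
C = 31·0.8159 − 25·0.9814·0.7224 = 25.2929 − 17.7241 = 7.5688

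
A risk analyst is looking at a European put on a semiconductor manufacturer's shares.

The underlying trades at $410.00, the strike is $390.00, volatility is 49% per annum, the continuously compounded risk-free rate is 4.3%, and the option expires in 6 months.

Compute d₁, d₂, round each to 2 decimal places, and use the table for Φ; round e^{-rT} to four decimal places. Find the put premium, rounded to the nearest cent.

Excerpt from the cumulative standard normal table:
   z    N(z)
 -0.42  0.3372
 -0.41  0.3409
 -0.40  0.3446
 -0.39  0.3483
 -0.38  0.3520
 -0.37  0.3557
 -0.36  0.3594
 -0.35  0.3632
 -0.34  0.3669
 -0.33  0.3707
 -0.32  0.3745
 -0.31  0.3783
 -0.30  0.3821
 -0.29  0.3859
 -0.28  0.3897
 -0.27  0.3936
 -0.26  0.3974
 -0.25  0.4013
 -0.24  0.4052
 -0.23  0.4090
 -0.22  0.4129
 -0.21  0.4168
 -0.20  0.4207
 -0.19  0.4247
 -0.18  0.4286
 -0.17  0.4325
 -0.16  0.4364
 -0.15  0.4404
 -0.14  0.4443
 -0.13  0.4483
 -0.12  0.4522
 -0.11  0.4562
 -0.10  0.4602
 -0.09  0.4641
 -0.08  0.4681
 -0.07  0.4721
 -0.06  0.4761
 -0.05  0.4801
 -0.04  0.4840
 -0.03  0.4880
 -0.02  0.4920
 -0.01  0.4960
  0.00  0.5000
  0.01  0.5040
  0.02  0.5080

σ√T = 0.49 × 0.7071 = 0.3465
d₁ = [ln(410/390) + (0.043 + 0.49²/2)·0.5] / 0.3465 = [0.0500 + 0.0815] / 0.3465 = 0.3796 ≈ 0.38
d₂ = d₁ − σ√T = 0.3796 − 0.3465 = 0.0331 ≈ 0.03
exp(−rT) = exp(−0.043·0.5) = 0.9787
P = 390·0.9787·N(-0.03) − 410·N(-0.38) = 390·0.9787·0.4880 − 410·0.3520 = 186.2662 − 144.3200 = 41.9462

$41.95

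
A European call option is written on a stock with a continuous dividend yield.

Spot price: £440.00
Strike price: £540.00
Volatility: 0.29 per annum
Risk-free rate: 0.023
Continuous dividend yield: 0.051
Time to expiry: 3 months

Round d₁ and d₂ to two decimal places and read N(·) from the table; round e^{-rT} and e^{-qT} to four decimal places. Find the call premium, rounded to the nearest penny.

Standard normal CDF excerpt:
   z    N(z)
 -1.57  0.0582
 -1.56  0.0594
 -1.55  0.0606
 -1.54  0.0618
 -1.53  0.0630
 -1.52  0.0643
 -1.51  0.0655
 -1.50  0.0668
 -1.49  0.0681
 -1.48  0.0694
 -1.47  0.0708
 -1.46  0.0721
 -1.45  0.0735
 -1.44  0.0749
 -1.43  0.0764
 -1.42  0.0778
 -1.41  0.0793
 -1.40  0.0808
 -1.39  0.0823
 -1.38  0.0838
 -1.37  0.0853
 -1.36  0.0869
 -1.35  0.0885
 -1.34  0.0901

σ√T = 0.29 × 0.5000 = 0.1450
d₁ = [ln(440/540) + (0.023 − 0.051 + 0.29²/2)·0.25] / 0.1450 = [-0.2048 + 0.0035] / 0.1450 = -1.3882 which rounds to -1.39
d₂ = d₁ − σ√T = -1.3882 − 0.1450 = -1.5332 which rounds to -1.53
e^(−qT) = e^(−0.051·0.25) = 0.9873;  e^(−rT) = e^(−0.023·0.25) = 0.9943
C = 440·0.9873·N(-1.39) − 540·0.9943·N(-1.53) = 440·0.9873·0.0823 − 540·0.9943·0.0630 = 35.7521 − 33.8261 = 1.9260

£1.93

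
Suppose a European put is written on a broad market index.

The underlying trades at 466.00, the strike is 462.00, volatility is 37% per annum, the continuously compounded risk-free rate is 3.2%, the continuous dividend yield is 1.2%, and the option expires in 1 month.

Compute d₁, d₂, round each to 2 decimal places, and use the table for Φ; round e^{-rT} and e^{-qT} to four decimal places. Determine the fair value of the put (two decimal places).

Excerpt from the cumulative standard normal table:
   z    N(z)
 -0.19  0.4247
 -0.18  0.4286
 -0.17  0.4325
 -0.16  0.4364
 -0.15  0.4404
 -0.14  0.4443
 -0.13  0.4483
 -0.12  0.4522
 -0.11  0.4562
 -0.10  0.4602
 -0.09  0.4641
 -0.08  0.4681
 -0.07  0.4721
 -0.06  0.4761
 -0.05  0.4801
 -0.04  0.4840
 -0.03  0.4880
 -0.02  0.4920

σ√T = 0.37 × 0.2887 = 0.1068
d₁ = [ln(466/462) + (0.032 − 0.012 + 0.37²/2)·0.08333] / 0.1068 = [0.0086 + 0.0074] / 0.1068 = 0.1497 → 0.15
d₂ = d₁ − σ√T = 0.1497 − 0.1068 = 0.0429 → 0.04
e^(−qT) = e^(−0.012·0.08333) = 0.9990;  e^(−rT) = e^(−0.032·0.08333) = 0.9973
N(−d₂) = N(-0.04) = 0.4840;  N(−d₁) = N(-0.15) = 0.4404
P = 462·0.9973·0.4840 − 466·0.9990·0.4404 = 223.0043 − 205.0212 = 17.9831

17.98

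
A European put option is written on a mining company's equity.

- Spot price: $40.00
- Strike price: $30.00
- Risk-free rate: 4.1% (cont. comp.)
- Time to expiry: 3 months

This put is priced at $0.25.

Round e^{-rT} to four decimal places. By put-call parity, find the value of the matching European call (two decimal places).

e^(−rT) = e^(−0.041·0.25) = 0.9898
Put-call parity: C − P = S − K·e^(−rT) = 40 − 30·0.9898 = 40 − 29.6940 = 10.3060
C = P + (C − P) = 0.25 + (10.3060) = 10.5560

$10.56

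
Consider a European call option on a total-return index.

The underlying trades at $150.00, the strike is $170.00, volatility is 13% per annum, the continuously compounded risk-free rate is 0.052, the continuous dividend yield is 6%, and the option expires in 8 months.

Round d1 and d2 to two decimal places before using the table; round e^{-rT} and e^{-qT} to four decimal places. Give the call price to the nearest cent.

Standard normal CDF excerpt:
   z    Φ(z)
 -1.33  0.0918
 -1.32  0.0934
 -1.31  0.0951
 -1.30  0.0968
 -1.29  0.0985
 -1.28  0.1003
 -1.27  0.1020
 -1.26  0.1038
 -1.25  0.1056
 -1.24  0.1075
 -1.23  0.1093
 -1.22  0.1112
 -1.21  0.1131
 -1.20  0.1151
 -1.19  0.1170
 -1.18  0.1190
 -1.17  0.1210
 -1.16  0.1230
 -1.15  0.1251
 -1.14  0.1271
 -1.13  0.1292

$0.68

σ√T = 0.13 × 0.8165 = 0.1061
ln(S/K) + (r − q + σ²/2)T = ln(150/170) + (0.052 − 0.06 + 0.13²/2)·0.6667 = -0.1252 + 0.0003 = -0.1249
d₁ = -0.1249 / 0.1061 = -1.1763 ≈ -1.18
d₂ = d₁ − σ√T = -1.1763 − 0.1061 = -1.2825 ≈ -1.28
exp(−qT) = exp(−0.06·0.6667) = 0.9608;  exp(−rT) = exp(−0.052·0.6667) = 0.9659
C = 150·0.9608·N(-1.18) − 170·0.9659·N(-1.28) = 150·0.9608·0.1190 − 170·0.9659·0.1003 = 17.1503 − 16.4696 = 0.6807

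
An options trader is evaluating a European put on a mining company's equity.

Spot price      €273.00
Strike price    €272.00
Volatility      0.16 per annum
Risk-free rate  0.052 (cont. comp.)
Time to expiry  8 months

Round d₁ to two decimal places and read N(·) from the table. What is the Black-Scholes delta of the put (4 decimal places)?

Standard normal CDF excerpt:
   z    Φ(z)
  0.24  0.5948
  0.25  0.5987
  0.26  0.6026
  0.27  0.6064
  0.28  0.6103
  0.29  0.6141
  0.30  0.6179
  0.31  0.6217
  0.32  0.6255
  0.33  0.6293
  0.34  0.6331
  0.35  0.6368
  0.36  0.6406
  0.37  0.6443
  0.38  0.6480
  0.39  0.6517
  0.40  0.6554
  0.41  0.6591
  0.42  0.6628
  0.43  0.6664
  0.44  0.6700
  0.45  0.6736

σ√T = 0.16 × 0.8165 = 0.1306
d₁ = [ln(273/272) + (0.052 + 0.16²/2)·0.6667] / 0.1306 = [0.0037 + 0.0432] / 0.1306 = 0.3588 ≈ 0.36
N(d₁) = N(0.36) = 0.6406
Δ_put = N(d₁) − 1 = 0.6406 − 1 = -0.3594

-0.3594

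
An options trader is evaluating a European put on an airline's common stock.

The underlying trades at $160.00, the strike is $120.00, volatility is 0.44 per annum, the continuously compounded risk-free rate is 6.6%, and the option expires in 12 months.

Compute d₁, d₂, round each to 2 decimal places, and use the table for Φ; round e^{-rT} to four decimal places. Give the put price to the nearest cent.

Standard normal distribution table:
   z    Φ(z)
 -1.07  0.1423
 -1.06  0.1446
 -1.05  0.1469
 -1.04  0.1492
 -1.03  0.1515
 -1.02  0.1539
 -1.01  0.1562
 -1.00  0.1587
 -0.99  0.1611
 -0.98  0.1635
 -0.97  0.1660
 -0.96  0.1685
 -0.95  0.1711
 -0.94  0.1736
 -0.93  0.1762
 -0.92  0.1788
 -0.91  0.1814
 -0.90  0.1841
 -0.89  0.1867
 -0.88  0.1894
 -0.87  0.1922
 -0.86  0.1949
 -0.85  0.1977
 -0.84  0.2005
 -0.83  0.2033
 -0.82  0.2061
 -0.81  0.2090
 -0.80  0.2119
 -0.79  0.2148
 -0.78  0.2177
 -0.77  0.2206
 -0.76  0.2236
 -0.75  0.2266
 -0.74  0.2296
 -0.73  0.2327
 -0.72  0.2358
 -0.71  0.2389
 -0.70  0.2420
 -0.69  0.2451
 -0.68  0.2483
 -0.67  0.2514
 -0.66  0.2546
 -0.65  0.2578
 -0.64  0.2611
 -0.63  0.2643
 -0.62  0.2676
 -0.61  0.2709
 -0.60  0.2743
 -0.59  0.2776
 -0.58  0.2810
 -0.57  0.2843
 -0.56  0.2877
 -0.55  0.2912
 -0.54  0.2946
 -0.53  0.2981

σ√T = 0.44·√1 = 0.4400
ln(S/K) + (r + σ²/2)T = ln(160/120) + (0.066 + 0.44²/2)·1 = 0.2877 + 0.1628 = 0.4505
d₁ = 0.4505 / 0.4400 = 1.0238 → 1.02
d₂ = d₁ − σ√T = 1.0238 − 0.4400 = 0.5838 → 0.58
e^(−rT) = e^(−0.066·1) = 0.9361
P = 120·0.9361·N(-0.58) − 160·N(-1.02) = 120·0.9361·0.2810 − 160·0.1539 = 31.5653 − 24.6240 = 6.9413

$6.94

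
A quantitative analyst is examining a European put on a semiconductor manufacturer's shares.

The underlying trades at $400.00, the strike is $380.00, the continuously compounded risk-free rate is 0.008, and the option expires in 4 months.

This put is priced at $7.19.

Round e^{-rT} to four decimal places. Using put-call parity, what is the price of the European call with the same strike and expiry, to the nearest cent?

$28.22

exp(−rT) = exp(−0.008·0.3333) = 0.9973
Put-call parity: C − P = S − K·e^(−rT) = 400 − 380·0.9973 = 400 − 378.9740 = 21.0260
C = P + (C − P) = 7.19 + (21.0260) = 28.2160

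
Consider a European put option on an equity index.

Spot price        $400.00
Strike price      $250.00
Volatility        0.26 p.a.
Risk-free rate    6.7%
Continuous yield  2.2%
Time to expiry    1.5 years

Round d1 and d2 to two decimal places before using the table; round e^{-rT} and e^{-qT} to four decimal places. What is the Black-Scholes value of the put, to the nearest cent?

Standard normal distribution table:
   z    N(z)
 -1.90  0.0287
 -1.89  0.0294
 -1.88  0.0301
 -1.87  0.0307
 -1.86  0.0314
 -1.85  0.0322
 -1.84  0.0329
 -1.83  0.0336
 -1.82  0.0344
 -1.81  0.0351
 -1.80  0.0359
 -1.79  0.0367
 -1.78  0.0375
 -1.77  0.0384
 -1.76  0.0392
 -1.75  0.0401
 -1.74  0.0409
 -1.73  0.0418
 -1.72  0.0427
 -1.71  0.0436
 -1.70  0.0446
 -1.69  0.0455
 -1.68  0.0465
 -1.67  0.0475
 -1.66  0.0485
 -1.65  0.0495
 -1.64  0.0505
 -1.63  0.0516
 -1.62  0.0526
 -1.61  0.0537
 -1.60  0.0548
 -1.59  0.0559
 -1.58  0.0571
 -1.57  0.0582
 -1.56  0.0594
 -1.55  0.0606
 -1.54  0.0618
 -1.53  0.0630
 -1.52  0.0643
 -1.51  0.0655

$1.78

σ√T = 0.26·√1.5 = 0.3184
d₁ = [ln(400/250) + (0.067 − 0.022 + 0.26²/2)·1.5] / 0.3184 = [0.4700 + 0.1182] / 0.3184 = 1.8472 ≈ 1.85
d₂ = d₁ − σ√T = 1.8472 − 0.3184 = 1.5287 ≈ 1.53
e^(−qT) = e^(−0.022·1.5) = 0.9675;  e^(−rT) = e^(−0.067·1.5) = 0.9044
N(−d₂) = N(-1.53) = 0.0630;  N(−d₁) = N(-1.85) = 0.0322
P = 250·0.9044·0.0630 − 400·0.9675·0.0322 = 14.2443 − 12.4614 = 1.7829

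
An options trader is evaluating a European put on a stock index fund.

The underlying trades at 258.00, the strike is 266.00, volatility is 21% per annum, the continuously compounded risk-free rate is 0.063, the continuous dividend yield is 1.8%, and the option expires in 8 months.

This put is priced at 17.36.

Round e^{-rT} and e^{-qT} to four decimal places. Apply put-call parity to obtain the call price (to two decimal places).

exp(−qT) = exp(−0.018·0.6667) = 0.9881;  exp(−rT) = exp(−0.063·0.6667) = 0.9589
Put-call parity: C − P = S·e^(−qT) − K·e^(−rT) = 258·0.9881 − 266·0.9589 = 254.9298 − 255.0674 = -0.1376
C = P + (C − P) = 17.36 + (-0.1376) = 17.2224

17.22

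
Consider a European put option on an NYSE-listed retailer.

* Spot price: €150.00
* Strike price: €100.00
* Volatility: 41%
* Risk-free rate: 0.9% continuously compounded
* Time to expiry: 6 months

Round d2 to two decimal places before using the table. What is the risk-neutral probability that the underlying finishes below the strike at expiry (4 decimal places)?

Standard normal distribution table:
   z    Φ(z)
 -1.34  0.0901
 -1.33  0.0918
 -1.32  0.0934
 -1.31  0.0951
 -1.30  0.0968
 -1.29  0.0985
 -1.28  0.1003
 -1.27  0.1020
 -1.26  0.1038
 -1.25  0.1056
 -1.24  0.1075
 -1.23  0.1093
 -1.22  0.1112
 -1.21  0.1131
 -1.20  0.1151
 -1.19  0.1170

σ√T = 0.41 × 0.7071 = 0.2899
d₁ = [ln(150/100) + (0.009 + ½·0.41²)·0.5] / (σ√T) = (0.4055 + 0.0465) / 0.2899 = 1.5591 which rounds to 1.56
d₂ = 1.5591 − 0.2899 = 1.2691 which rounds to 1.27
Pr(exercise) under Q = N(−d₂) = N(-1.27) = 0.1020

0.1020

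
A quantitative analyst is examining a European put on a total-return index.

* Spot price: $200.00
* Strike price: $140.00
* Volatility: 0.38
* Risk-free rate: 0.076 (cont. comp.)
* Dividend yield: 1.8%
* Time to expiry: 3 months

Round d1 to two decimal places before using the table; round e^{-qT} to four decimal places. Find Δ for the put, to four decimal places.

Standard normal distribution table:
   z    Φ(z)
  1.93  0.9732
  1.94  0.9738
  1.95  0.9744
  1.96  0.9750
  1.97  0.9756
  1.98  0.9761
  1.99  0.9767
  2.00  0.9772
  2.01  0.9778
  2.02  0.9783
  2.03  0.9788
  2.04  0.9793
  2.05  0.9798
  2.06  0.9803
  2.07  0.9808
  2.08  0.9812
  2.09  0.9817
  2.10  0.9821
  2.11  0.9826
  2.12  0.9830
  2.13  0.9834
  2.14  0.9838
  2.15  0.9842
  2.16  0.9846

σ√T = 0.38 × 0.5000 = 0.1900
d₁ = [ln(200/140) + (0.076 − 0.018 + ½·0.38²)·0.25] / (σ√T) = (0.3567 + 0.0325) / 0.1900 = 2.0486 which rounds to 2.05
N(d₁) = N(2.05) = 0.9798
Δ_put = e^(−qT)·(N(d₁) − 1) = 0.9955·(0.9798 − 1) = -0.0201

-0.0201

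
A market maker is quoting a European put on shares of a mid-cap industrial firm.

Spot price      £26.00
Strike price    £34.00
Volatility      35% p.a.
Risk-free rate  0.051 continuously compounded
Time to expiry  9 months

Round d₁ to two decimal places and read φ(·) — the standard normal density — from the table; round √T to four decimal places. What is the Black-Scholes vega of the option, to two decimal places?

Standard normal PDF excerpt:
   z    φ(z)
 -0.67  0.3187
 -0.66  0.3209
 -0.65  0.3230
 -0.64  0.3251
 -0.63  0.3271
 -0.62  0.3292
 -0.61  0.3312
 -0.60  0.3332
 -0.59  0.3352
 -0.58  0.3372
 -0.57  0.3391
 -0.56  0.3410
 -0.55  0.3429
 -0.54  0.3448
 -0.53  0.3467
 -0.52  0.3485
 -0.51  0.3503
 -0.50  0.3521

σ√T = 0.35 × 0.8660 = 0.3031
d₁ = [ln(26/34) + (0.051 + ½·0.35²)·0.75] / (σ√T) = (-0.2683 + 0.0842) / 0.3031 = -0.6073 which rounds to -0.61
√T = √0.75 = 0.8660
φ(d₁) = φ(-0.61) = 0.3312
vega = S·φ(d₁)·√T = 26·0.3312·0.8660 = 7.4573
(The call has the same vega.)

7.46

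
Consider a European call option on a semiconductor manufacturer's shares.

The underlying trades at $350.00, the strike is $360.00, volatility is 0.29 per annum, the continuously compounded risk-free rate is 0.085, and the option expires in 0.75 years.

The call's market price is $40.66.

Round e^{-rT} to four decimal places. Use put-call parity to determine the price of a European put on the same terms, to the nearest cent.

$28.41

exp(−rT) = exp(−0.085·0.75) = 0.9382
Put-call parity: C − P = S − K·e^(−rT) = 350 − 360·0.9382 = 350 − 337.7520 = 12.2480
P = C − (C − P) = 40.66 − (12.2480) = 28.4120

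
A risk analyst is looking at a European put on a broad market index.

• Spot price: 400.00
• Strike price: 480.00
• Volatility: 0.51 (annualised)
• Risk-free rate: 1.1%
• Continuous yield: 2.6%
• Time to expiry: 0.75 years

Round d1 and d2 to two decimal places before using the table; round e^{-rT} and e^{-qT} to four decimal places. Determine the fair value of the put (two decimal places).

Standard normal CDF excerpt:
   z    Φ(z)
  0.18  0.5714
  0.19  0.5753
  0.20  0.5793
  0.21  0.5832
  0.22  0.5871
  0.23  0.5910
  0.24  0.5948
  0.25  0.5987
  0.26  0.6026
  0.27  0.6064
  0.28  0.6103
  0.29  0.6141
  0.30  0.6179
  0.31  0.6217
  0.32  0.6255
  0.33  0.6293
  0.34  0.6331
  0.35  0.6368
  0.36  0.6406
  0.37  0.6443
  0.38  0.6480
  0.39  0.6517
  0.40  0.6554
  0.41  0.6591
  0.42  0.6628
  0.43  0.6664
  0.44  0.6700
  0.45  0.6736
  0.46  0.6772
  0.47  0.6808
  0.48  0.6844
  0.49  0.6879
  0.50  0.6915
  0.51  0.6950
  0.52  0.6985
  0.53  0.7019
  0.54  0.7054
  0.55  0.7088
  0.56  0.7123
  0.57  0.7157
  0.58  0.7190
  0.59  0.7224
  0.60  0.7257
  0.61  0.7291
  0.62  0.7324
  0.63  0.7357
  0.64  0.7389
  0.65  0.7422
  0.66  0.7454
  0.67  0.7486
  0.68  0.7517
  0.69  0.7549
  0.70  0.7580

124.55

σ√T = 0.51 × 0.8660 = 0.4417
d₁ = [ln(400/480) + (0.011 − 0.026 + 0.51²/2)·0.75] / 0.4417 = [-0.1823 + 0.0863] / 0.4417 = -0.2174 which rounds to -0.22
d₂ = d₁ − σ√T = -0.2174 − 0.4417 = -0.6591 which rounds to -0.66
e^(−qT) = e^(−0.026·0.75) = 0.9807;  e^(−rT) = e^(−0.011·0.75) = 0.9918
N(−d₂) = N(0.66) = 0.7454;  N(−d₁) = N(0.22) = 0.5871
P = 480·0.9918·0.7454 − 400·0.9807·0.5871 = 354.8581 − 230.3076 = 124.5505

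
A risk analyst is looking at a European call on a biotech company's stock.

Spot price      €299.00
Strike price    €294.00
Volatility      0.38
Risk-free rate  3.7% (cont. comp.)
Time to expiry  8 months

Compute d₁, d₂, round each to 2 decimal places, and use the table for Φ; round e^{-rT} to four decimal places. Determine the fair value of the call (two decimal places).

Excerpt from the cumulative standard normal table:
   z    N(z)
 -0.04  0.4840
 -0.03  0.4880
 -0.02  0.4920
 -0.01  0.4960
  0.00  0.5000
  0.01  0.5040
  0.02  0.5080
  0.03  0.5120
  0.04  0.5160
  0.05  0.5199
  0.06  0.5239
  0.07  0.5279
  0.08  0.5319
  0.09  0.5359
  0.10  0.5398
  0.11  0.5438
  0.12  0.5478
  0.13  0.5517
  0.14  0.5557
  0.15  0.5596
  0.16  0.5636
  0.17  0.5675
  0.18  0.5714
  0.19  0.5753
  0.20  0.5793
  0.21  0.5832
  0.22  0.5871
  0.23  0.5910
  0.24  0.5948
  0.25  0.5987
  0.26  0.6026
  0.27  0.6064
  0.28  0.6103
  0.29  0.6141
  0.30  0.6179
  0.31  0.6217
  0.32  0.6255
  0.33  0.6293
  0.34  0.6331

€42.50

σ√T = 0.38 × 0.8165 = 0.3103
ln(S/K) + (r + σ²/2)T = ln(299/294) + (0.037 + 0.38²/2)·0.6667 = 0.0169 + 0.0728 = 0.0897
d₁ = 0.0897 / 0.3103 = 0.2890 which rounds to 0.29
d₂ = d₁ − σ√T = 0.2890 − 0.3103 = -0.0213 which rounds to -0.02
exp(−rT) = exp(−0.037·0.6667) = 0.9756
N(d₁) = N(0.29) = 0.6141;  N(d₂) = N(-0.02) = 0.4920
C = 299·0.6141 − 294·0.9756·0.4920 = 183.6159 − 141.1186 = 42.4973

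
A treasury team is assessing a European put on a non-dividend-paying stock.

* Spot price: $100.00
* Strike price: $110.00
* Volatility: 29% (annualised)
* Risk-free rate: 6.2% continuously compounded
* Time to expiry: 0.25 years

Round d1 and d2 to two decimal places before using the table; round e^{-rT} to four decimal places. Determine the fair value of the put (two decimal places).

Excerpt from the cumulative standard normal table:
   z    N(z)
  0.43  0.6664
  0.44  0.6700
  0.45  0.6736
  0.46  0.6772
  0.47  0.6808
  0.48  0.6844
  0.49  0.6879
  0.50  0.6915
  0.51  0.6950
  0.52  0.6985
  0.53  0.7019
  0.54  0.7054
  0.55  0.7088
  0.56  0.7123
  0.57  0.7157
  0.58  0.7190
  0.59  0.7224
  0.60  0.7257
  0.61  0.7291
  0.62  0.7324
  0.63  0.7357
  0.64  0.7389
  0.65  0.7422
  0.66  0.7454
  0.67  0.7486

T = 0.25;  σ√T = 0.1450
d₁ = [ln(100/110) + (0.062 + ½·0.29²)·0.25] / (σ√T) = (-0.0953 + 0.0260) / 0.1450 = -0.4779 which rounds to -0.48
d₂ = -0.4779 − 0.1450 = -0.6229 which rounds to -0.62
exp(−rT) = exp(−0.062·0.25) = 0.9846
N(−d₂) = N(0.62) = 0.7324;  N(−d₁) = N(0.48) = 0.6844
P = 110·0.9846·0.7324 − 100·0.6844 = 79.3233 − 68.4400 = 10.8833

$10.88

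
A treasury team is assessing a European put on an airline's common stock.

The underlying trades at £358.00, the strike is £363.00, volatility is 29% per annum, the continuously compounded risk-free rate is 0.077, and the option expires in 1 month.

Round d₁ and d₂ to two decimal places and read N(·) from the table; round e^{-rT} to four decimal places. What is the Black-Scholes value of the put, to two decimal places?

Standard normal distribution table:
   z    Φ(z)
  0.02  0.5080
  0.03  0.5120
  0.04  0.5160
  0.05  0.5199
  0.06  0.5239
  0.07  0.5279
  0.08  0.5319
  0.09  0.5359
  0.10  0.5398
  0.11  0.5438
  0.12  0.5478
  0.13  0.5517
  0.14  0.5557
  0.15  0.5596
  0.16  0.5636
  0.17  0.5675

T = 0.08333;  σ√T = 0.0837
d₁ = [ln(358/363) + (0.077 + 0.29²/2)·0.08333] / 0.0837 = [-0.0139 + 0.0099] / 0.0837 = -0.0472 ⇒ -0.05
d₂ = d₁ − σ√T = -0.0472 − 0.0837 = -0.1309 ⇒ -0.13
e^(−rT) = e^(−0.077·0.08333) = 0.9936
N(−d₂) = N(0.13) = 0.5517;  N(−d₁) = N(0.05) = 0.5199
P = 363·0.9936·0.5517 − 358·0.5199 = 198.9854 − 186.1242 = 12.8612

£12.86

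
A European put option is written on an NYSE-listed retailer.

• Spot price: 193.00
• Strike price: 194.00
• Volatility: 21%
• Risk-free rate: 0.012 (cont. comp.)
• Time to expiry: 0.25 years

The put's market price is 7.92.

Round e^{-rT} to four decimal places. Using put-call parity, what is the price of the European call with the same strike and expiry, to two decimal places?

7.50

e^(−rT) = e^(−0.012·0.25) = 0.9970
Put-call parity: C − P = S − K·e^(−rT) = 193 − 194·0.9970 = 193 − 193.4180 = -0.4180
C = P + (C − P) = 7.92 + (-0.4180) = 7.5020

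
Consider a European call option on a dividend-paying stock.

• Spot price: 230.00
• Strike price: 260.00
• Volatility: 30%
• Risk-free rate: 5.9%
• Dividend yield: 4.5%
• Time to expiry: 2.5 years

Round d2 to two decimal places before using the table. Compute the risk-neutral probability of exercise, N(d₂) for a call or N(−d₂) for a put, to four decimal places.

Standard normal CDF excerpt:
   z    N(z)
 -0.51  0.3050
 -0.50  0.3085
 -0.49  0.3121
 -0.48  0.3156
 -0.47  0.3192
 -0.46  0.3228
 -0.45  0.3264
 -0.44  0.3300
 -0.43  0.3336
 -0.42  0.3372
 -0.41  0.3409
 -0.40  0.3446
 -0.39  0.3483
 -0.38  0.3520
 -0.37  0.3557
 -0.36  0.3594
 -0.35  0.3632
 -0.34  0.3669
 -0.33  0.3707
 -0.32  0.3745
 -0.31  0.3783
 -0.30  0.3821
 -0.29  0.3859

σ√T = 0.3·√2.5 = 0.4743
d₁ = [ln(230/260) + (0.059 − 0.045 + ½·0.3²)·2.5] / (σ√T) = (-0.1226 + 0.1475) / 0.4743 = 0.0525 ≈ 0.05
d₂ = 0.0525 − 0.4743 = -0.4219 ≈ -0.42
Pr(exercise) under Q = N(d₂) = 0.3372

0.3372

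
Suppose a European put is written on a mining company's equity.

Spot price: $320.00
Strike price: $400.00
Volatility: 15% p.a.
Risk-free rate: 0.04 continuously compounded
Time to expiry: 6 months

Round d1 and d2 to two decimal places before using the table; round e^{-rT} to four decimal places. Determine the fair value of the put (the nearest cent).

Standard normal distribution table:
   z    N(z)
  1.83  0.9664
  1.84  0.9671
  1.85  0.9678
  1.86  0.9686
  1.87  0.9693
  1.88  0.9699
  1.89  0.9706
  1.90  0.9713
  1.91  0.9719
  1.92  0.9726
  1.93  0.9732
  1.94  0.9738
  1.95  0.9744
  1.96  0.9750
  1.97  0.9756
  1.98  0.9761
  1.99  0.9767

$72.56

σ√T = 0.15 × 0.7071 = 0.1061
d₁ = [ln(320/400) + (0.04 + ½·0.15²)·0.5] / (σ√T) = (-0.2231 + 0.0256) / 0.1061 = -1.8622 ⇒ -1.86
d₂ = -1.8622 − 0.1061 = -1.9683 ⇒ -1.97
exp(−rT) = exp(−0.04·0.5) = 0.9802
P = 400·0.9802·N(1.97) − 320·N(1.86) = 400·0.9802·0.9756 − 320·0.9686 = 382.5132 − 309.9520 = 72.5612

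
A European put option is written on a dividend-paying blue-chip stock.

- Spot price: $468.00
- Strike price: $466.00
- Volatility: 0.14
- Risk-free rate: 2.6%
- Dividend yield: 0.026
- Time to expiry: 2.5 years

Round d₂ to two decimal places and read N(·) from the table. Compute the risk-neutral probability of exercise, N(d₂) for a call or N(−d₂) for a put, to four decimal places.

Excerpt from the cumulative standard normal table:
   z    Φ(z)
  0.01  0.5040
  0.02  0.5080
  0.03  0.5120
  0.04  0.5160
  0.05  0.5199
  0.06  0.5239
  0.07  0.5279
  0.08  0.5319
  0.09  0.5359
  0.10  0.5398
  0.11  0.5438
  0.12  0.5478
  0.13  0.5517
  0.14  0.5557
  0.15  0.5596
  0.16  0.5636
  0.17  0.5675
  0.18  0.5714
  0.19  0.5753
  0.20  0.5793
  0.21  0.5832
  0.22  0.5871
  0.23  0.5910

0.5359

T = 2.5;  σ√T = 0.2214
d₁ = [ln(468/466) + (0.026 − 0.026 + ½·0.14²)·2.5] / (σ√T) = (0.0043 + 0.0245) / 0.2214 = 0.1300 ≈ 0.13
d₂ = 0.1300 − 0.2214 = -0.0913 ≈ -0.09
Risk-neutral Pr[S_T < K] = N(−d₂) = N(0.09) = 0.5359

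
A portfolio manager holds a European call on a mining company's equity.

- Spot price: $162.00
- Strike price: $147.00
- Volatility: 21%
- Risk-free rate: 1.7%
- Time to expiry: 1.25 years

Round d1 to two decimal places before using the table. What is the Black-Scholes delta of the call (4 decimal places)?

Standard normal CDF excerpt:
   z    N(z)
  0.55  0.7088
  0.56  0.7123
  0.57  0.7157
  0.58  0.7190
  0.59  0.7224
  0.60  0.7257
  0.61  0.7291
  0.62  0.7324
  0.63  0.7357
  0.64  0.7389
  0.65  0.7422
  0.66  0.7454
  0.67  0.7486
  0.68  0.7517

0.7324

σ√T = 0.21·√1.25 = 0.2348
d₁ = [ln(162/147) + (0.017 + 0.21²/2)·1.25] / 0.2348 = [0.0972 + 0.0488] / 0.2348 = 0.6217 which rounds to 0.62
N(d₁) = N(0.62) = 0.7324
Δ_call = N(d₁) = 0.7324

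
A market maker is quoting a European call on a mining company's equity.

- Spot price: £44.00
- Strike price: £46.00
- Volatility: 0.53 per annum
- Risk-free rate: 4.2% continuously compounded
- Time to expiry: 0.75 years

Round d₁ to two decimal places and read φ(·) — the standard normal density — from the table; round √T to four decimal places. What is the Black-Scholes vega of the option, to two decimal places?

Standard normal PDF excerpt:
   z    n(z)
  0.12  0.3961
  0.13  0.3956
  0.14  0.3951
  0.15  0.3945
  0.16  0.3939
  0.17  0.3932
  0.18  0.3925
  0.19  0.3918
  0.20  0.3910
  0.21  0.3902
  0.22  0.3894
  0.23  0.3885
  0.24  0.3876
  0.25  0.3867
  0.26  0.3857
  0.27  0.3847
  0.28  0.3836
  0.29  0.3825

σ√T = 0.53·√0.75 = 0.4590
ln(S/K) + (r + σ²/2)T = ln(44/46) + (0.042 + 0.53²/2)·0.75 = -0.0445 + 0.1368 = 0.0924
d₁ = 0.0924 / 0.4590 = 0.2013 → 0.20
√T = √0.75 = 0.8660
φ(d₁) = φ(0.20) = 0.3910
vega = S·φ(d₁)·√T = 44·0.3910·0.8660 = 14.8987

14.90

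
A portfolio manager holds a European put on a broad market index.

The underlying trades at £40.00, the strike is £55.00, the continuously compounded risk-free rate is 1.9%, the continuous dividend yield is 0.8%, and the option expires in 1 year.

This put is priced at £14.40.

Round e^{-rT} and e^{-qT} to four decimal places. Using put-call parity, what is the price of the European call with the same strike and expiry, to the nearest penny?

£0.11

e^(−qT) = e^(−0.008·1) = 0.9920;  e^(−rT) = e^(−0.019·1) = 0.9812
Put-call parity: C − P = S·e^(−qT) − K·e^(−rT) = 40·0.9920 − 55·0.9812 = 39.6800 − 53.9660 = -14.2860
C = P + (C − P) = 14.40 + (-14.2860) = 0.1140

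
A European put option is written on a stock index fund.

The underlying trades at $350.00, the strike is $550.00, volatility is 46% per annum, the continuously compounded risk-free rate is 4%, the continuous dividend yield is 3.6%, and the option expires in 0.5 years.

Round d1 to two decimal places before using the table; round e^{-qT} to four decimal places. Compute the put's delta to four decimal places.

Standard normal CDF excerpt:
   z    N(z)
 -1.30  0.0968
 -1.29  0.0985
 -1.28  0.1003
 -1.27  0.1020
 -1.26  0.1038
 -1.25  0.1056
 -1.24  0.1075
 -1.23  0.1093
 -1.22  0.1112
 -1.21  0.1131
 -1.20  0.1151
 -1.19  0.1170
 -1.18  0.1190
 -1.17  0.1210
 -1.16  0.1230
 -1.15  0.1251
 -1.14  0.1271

σ√T = 0.46 × 0.7071 = 0.3253
ln(S/K) + (r − q + σ²/2)T = ln(350/550) + (0.04 − 0.036 + 0.46²/2)·0.5 = -0.4520 + 0.0549 = -0.3971
d₁ = -0.3971 / 0.3253 = -1.2208 which rounds to -1.22
N(d₁) = N(-1.22) = 0.1112
Δ_put = exp(−qT)·(N(d₁) − 1) = 0.9822·(0.1112 − 1) = -0.8730

-0.8730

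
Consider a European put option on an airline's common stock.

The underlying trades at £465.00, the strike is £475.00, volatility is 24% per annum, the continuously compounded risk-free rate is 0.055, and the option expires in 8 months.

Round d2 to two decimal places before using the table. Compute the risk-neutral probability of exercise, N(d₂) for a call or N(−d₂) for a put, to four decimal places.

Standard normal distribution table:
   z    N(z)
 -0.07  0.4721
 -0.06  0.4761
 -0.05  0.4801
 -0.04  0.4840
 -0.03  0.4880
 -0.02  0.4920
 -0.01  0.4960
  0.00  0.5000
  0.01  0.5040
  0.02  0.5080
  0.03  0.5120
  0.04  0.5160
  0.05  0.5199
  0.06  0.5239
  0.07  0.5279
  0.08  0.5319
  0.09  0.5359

0.5080

σ√T = 0.24 × 0.8165 = 0.1960
d₁ = [ln(465/475) + (0.055 + ½·0.24²)·0.6667] / (σ√T) = (-0.0213 + 0.0559) / 0.1960 = 0.1765 which rounds to 0.18
d₂ = 0.1765 − 0.1960 = -0.0194 which rounds to -0.02
Risk-neutral Pr[S_T < K] = N(−d₂) = N(0.02) = 0.5080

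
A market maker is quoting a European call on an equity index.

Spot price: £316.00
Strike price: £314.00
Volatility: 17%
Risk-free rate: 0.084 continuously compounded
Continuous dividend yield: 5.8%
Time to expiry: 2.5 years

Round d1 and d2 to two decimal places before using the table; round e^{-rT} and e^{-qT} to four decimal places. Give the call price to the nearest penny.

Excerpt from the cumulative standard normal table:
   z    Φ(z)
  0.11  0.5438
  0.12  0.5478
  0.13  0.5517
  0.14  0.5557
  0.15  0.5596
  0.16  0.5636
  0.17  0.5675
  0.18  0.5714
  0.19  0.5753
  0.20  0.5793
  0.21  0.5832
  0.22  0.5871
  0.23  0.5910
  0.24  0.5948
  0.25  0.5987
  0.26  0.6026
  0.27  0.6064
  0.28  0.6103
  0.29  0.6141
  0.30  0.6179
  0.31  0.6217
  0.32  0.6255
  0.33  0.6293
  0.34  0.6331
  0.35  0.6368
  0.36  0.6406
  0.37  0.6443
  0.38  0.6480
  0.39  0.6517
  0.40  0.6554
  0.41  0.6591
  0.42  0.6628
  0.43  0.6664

£38.72

σ√T = 0.17 × 1.5811 = 0.2688
d₁ = [ln(316/314) + (0.084 − 0.058 + 0.17²/2)·2.5] / 0.2688 = [0.0063 + 0.1011] / 0.2688 = 0.3998 ≈ 0.40
d₂ = d₁ − σ√T = 0.3998 − 0.2688 = 0.1310 ≈ 0.13
exp(−qT) = exp(−0.058·2.5) = 0.8650;  exp(−rT) = exp(−0.084·2.5) = 0.8106
N(d₁) = N(0.40) = 0.6554;  N(d₂) = N(0.13) = 0.5517
C = 316·0.8650·0.6554 − 314·0.8106·0.5517 = 179.1470 − 140.4233 = 38.7237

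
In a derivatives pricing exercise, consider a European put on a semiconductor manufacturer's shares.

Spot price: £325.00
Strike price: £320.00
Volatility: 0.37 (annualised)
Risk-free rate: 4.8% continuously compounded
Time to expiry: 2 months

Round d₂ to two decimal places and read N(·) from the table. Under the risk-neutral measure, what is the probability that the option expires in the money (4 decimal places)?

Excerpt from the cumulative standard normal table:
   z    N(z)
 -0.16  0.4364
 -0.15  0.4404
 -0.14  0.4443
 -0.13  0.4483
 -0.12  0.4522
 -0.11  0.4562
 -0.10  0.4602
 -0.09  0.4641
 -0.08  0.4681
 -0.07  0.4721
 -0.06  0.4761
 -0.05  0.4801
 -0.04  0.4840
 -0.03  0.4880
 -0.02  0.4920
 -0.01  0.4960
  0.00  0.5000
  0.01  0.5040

0.4681

σ√T = 0.37·√0.1667 = 0.1511
ln(S/K) + (r + σ²/2)T = ln(325/320) + (0.048 + 0.37²/2)·0.1667 = 0.0155 + 0.0194 = 0.0349
d₁ = 0.0349 / 0.1511 = 0.2311 ⇒ 0.23
d₂ = d₁ − σ√T = 0.2311 − 0.1511 = 0.0801 ⇒ 0.08
Risk-neutral Pr[S_T < K] = N(−d₂) = N(-0.08) = 0.4681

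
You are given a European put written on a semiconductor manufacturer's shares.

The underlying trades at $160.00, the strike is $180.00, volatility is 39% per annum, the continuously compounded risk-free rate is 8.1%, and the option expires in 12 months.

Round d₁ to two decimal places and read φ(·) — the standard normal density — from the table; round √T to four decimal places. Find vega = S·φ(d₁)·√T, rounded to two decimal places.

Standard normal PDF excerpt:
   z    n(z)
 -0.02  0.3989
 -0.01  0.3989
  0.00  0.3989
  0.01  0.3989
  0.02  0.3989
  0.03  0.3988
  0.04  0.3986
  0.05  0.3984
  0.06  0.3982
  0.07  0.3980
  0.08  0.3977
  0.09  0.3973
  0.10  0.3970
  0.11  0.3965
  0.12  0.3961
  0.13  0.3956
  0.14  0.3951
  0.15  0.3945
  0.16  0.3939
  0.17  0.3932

σ√T = 0.39·√1 = 0.3900
d₁ = [ln(160/180) + (0.081 + 0.39²/2)·1] / 0.3900 = [-0.1178 + 0.1571] / 0.3900 = 0.1007 ≈ 0.10
√T = √1 = 1.0000
φ(d₁) = φ(0.10) = 0.3970
vega = S·φ(d₁)·√T = 160·0.3970·1.0000 = 63.5200
(Call and put vega coincide under Black-Scholes.)

63.52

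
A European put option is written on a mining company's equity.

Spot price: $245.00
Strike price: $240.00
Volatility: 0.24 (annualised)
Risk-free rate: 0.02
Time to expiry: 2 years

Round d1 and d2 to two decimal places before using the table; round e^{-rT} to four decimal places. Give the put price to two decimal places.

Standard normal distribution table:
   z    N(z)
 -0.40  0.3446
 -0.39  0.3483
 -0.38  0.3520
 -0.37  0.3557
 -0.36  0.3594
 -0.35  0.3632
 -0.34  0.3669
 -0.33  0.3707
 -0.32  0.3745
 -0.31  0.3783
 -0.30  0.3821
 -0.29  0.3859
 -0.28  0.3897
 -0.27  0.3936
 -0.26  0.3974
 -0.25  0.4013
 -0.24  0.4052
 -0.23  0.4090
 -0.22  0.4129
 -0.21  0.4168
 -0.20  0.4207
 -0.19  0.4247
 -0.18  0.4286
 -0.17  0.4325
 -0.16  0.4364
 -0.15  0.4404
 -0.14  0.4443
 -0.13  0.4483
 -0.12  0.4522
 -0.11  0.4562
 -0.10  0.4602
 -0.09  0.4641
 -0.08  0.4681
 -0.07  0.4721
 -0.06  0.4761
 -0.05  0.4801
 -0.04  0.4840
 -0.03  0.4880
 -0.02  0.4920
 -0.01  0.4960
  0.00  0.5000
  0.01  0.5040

σ√T = 0.24·√2 = 0.3394
ln(S/K) + (r + σ²/2)T = ln(245/240) + (0.02 + 0.24²/2)·2 = 0.0206 + 0.0976 = 0.1182
d₁ = 0.1182 / 0.3394 = 0.3483 ⇒ 0.35
d₂ = d₁ − σ√T = 0.3483 − 0.3394 = 0.0089 ⇒ 0.01
e^(−rT) = e^(−0.02·2) = 0.9608
P = 240·0.9608·N(-0.01) − 245·N(-0.35) = 240·0.9608·0.4960 − 245·0.3632 = 114.3736 − 88.9840 = 25.3896

$25.39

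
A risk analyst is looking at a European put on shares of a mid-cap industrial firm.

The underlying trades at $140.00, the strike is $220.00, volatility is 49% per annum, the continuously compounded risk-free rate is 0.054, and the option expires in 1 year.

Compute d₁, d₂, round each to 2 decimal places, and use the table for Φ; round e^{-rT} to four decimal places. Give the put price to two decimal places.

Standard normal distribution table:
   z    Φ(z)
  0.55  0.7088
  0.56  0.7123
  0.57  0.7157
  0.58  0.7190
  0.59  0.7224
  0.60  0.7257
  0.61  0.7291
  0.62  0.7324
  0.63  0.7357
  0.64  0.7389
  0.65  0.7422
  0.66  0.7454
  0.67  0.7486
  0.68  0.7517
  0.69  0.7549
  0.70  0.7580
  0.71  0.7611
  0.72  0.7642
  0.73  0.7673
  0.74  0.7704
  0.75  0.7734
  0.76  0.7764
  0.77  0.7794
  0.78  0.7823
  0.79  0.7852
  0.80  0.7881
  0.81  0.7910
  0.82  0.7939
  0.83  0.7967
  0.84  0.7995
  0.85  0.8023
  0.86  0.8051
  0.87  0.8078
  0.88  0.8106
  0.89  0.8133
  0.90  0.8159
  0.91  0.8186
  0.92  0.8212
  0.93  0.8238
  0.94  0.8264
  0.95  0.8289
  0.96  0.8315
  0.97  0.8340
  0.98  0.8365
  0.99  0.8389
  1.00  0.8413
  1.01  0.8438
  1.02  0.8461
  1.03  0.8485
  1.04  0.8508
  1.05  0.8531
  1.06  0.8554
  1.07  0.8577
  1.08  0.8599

$78.09

σ√T = 0.49·√1 = 0.4900
d₁ = [ln(140/220) + (0.054 + 0.49²/2)·1] / 0.4900 = [-0.4520 + 0.1740] / 0.4900 = -0.5672 ⇒ -0.57
d₂ = d₁ − σ√T = -0.5672 − 0.4900 = -1.0572 ⇒ -1.06
e^(−rT) = e^(−0.054·1) = 0.9474
P = 220·0.9474·N(1.06) − 140·N(0.57) = 220·0.9474·0.8554 − 140·0.7157 = 178.2893 − 100.1980 = 78.0913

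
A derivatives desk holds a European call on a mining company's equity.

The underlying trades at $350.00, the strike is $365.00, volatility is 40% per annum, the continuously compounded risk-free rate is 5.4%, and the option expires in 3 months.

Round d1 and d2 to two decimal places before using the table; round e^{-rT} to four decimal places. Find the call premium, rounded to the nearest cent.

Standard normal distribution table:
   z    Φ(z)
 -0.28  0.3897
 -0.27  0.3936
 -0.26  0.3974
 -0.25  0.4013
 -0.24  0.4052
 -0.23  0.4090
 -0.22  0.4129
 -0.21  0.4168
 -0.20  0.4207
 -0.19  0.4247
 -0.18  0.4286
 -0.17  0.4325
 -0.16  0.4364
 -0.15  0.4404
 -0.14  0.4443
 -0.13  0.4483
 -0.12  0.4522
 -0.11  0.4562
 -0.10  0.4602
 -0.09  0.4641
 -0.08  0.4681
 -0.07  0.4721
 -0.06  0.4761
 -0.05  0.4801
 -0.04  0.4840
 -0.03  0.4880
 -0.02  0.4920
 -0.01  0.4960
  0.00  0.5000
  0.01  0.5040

$23.48

σ√T = 0.4 × 0.5000 = 0.2000
ln(S/K) + (r + σ²/2)T = ln(350/365) + (0.054 + 0.4²/2)·0.25 = -0.0420 + 0.0335 = -0.0085
d₁ = -0.0085 / 0.2000 = -0.0423 ⇒ -0.04
d₂ = d₁ − σ√T = -0.0423 − 0.2000 = -0.2423 ⇒ -0.24
e^(−rT) = e^(−0.054·0.25) = 0.9866
N(d₁) = N(-0.04) = 0.4840;  N(d₂) = N(-0.24) = 0.4052
C = 350·0.4840 − 365·0.9866·0.4052 = 169.4000 − 145.9162 = 23.4838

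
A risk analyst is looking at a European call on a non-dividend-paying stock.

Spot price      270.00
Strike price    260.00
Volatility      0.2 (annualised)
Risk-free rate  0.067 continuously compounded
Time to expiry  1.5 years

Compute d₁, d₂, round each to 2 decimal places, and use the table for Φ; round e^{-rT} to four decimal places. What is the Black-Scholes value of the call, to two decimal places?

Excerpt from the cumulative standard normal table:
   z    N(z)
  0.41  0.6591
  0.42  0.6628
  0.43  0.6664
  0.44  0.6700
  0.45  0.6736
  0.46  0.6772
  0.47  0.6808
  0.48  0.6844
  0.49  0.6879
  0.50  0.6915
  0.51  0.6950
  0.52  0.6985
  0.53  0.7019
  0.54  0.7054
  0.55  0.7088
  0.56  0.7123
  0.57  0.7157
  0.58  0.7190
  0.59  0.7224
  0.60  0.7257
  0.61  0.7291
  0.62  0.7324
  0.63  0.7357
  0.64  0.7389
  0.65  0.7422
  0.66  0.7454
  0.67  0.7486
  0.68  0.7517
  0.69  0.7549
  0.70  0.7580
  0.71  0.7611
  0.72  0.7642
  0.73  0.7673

σ√T = 0.2 × 1.2247 = 0.2449
d₁ = [ln(270/260) + (0.067 + ½·0.2²)·1.5] / (σ√T) = (0.0377 + 0.1305) / 0.2449 = 0.6868 → 0.69
d₂ = 0.6868 − 0.2449 = 0.4419 → 0.44
exp(−rT) = exp(−0.067·1.5) = 0.9044
N(d₁) = N(0.69) = 0.7549;  N(d₂) = N(0.44) = 0.6700
C = 270·0.7549 − 260·0.9044·0.6700 = 203.8230 − 157.5465 = 46.2765

46.28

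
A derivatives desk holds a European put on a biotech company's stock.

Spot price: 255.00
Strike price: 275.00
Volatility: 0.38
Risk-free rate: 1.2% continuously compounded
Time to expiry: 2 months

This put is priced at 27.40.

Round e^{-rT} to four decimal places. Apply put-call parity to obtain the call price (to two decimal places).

exp(−rT) = exp(−0.012·0.1667) = 0.9980
Put-call parity: C − P = S − K·e^(−rT) = 255 − 275·0.9980 = 255 − 274.4500 = -19.4500
C = P + (C − P) = 27.40 + (-19.4500) = 7.9500

7.95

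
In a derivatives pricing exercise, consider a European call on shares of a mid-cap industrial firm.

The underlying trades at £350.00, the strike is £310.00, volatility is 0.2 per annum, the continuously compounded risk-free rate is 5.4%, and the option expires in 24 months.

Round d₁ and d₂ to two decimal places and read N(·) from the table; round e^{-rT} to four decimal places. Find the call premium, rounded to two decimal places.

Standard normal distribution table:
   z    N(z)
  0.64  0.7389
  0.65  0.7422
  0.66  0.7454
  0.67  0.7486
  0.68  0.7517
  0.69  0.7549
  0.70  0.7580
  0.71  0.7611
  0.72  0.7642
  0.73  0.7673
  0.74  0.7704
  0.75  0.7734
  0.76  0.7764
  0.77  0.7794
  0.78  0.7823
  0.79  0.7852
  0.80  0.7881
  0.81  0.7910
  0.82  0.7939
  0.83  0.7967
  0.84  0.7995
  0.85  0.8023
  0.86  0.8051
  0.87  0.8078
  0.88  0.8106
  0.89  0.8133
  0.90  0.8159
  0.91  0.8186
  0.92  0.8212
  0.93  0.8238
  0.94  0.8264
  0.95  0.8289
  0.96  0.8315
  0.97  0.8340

£81.81

σ√T = 0.2 × 1.4142 = 0.2828
d₁ = [ln(350/310) + (0.054 + ½·0.2²)·2] / (σ√T) = (0.1214 + 0.1480) / 0.2828 = 0.9523 ≈ 0.95
d₂ = 0.9523 − 0.2828 = 0.6695 ≈ 0.67
e^(−rT) = e^(−0.054·2) = 0.8976
N(d₁) = N(0.95) = 0.8289;  N(d₂) = N(0.67) = 0.7486
C = 350·0.8289 − 310·0.8976·0.7486 = 290.1150 − 208.3024 = 81.8126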